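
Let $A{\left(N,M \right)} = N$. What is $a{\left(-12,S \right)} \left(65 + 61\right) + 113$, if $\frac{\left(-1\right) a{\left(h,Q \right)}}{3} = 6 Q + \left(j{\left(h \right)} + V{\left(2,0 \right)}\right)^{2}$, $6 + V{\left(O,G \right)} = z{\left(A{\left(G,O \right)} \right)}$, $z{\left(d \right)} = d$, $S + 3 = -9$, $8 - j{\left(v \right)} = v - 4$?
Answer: $-95143$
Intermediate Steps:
$j{\left(v \right)} = 12 - v$ ($j{\left(v \right)} = 8 - \left(v - 4\right) = 8 - \left(-4 + v\right) = 12 - v$)
$S = -12$ ($S = -3 - 9 = -12$)
$V{\left(O,G \right)} = -6 + G$
$a{\left(h,Q \right)} = - 18 Q - 3 \left(6 - h\right)^{2}$ ($a{\left(h,Q \right)} = - 3 \left(6 Q + \left(\left(12 - h\right) + \left(-6 + 0\right)\right)^{2}\right) = - 3 \left(6 Q + \left(\left(12 - h\right) - 6\right)^{2}\right) = - 3 \left(6 Q + \left(6 - h\right)^{2}\right) = - 3 \left(\left(6 - h\right)^{2} + 6 Q\right) = - 18 Q - 3 \left(6 - h\right)^{2}$)
$a{\left(-12,S \right)} \left(65 + 61\right) + 113 = \left(\left(-18\right) \left(-12\right) - 3 \left(-6 - 12\right)^{2}\right) \left(65 + 61\right) + 113 = \left(216 - 3 \left(-18\right)^{2}\right) 126 + 113 = \left(216 - 972\right) 126 + 113 = \left(-756\right) 126 + 113 = -95256 + 113 = -95143$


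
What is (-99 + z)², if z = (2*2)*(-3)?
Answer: 12321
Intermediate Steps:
z = -12 (z = 4*(-3) = -12)
(-99 + z)² = (-99 - 12)² = (-111)² = 12321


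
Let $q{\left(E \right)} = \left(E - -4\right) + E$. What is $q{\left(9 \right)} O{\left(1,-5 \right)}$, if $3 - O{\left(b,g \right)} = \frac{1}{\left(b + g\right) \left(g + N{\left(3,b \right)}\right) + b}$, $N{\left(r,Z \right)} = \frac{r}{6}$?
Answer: $\frac{1232}{19} \approx 64.842$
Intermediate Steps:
$N{\left(r,Z \right)} = \frac{r}{6}$ ($N{\left(r,Z \right)} = r \frac{1}{6} = \frac{r}{6}$)
$q{\left(E \right)} = 4 + 2 E$ ($q{\left(E \right)} = \left(E + 4\right) + E = \left(4 + E\right) + E = 4 + 2 E$)
$O{\left(b,g \right)} = 3 - \frac{1}{b + \left(\frac{1}{2} + g\right) \left(b + g\right)}$ ($O{\left(b,g \right)} = 3 - \frac{1}{\left(b + g\right) \left(g + \frac{1}{6} \cdot 3\right) + b} = 3 - \frac{1}{\left(b + g\right) \left(g + \frac{1}{2}\right) + b} = 3 - \frac{1}{\left(b + g\right) \left(\frac{1}{2} + g\right) + b} = 3 - \frac{1}{\left(\frac{1}{2} + g\right) \left(b + g\right) + b} = 3 - \frac{1}{b + \left(\frac{1}{2} + g\right) \left(b + g\right)}$)
$q{\left(9 \right)} O{\left(1,-5 \right)} = \left(4 + 2 \cdot 9\right) \frac{-2 + 3 \left(-5\right) + 6 \left(-5\right)^{2} + 9 \cdot 1 + 6 \cdot 1 \left(-5\right)}{-5 + 2 \left(-5\right)^{2} + 3 \cdot 1 + 2 \cdot 1 \left(-5\right)} = \left(4 + 18\right) \frac{-2 - 15 + 6 \cdot 25 + 9 - 30}{-5 + 2 \cdot 25 + 3 - 10} = 22 \frac{-2 - 15 + 150 + 9 - 30}{-5 + 50 + 3 - 10} = 22 \cdot \frac{1}{38} \cdot 112 = 22 \cdot \frac{56}{19} = \frac{1232}{19}$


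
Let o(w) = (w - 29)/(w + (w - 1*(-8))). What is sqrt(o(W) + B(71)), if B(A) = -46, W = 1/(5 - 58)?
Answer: 5*I*sqrt(88409)/211 ≈ 7.0459*I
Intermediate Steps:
W = -1/53 (W = 1/(-53) = -1/53 ≈ -0.018868)
o(w) = (-29 + w)/(8 + 2*w) (o(w) = (-29 + w)/(w + (w + 8)) = (-29 + w)/(w + (8 + w)) = (-29 + w)/(8 + 2*w))
sqrt(o(W) + B(71)) = sqrt((-29 - 1/53)/(2*(4 - 1/53)) - 46) = sqrt((1/2)*(-1538/53)/(211/53) - 46) = sqrt((1/2)*(53/211)*(-1538/53) - 46) = sqrt(-769/211 - 46) = sqrt(-10475/211) = 5*I*sqrt(88409)/211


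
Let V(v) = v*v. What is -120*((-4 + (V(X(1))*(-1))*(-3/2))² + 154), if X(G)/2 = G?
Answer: -18960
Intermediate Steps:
X(G) = 2*G
V(v) = v²
-120*((-4 + (V(X(1))*(-1))*(-3/2))² + 154) = -120*((-4 + ((2*1)²*(-1))*(-3/2))² + 154) = -120*((-4 + (2²*(-1))*(-3*½))² + 154) = -120*((-4 + (4*(-1))*(-3/2))² + 154) = -120*((-4 - 4*(-3/2))² + 154) = -120*((-4 + 6)² + 154) = -120*(2² + 154) = -120*(4 + 154) = -120*158 = -18960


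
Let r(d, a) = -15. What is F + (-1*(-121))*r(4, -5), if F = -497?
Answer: -2312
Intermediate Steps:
F + (-1*(-121))*r(4, -5) = -497 - 1*(-121)*(-15) = -497 + 121*(-15) = -497 - 1815 = -2312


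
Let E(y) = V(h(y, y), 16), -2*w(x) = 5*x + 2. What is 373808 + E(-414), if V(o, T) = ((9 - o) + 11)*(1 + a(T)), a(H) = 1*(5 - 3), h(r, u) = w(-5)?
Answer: 747667/2 ≈ 3.7383e+5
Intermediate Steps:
w(x) = -1 - 5*x/2 (w(x) = -(5*x + 2)/2 = -(2 + 5*x)/2 = -1 - 5*x/2)
h(r, u) = 23/2 (h(r, u) = -1 - 5/2*(-5) = -1 + 25/2 = 23/2)
a(H) = 2 (a(H) = 1*2 = 2)
V(o, T) = 60 - 3*o (V(o, T) = ((9 - o) + 11)*(1 + 2) = (20 - o)*3 = 60 - 3*o)
E(y) = 51/2 (E(y) = 60 - 3*23/2 = 60 - 69/2 = 51/2)
373808 + E(-414) = 373808 + 51/2 = 747667/2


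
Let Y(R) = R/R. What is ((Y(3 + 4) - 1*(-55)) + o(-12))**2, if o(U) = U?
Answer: 1936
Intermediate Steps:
Y(R) = 1
((Y(3 + 4) - 1*(-55)) + o(-12))**2 = ((1 - 1*(-55)) - 12)**2 = ((1 + 55) - 12)**2 = (56 - 12)**2 = 44**2 = 1936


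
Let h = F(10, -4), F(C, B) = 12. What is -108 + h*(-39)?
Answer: -576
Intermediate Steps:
h = 12
-108 + h*(-39) = -108 + 12*(-39) = -108 - 468 = -576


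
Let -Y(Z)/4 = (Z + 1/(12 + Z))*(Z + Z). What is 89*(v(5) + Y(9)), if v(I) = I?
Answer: -402725/7 ≈ -57532.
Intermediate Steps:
Y(Z) = -8*Z*(Z + 1/(12 + Z)) (Y(Z) = -4*(Z + 1/(12 + Z))*(Z + Z) = -4*(Z + 1/(12 + Z))*2*Z = -8*Z*(Z + 1/(12 + Z)))
89*(v(5) + Y(9)) = 89*(5 - 8*9*(1 + 9**2 + 12*9)/(12 + 9)) = 89*(5 - 8*9*(1 + 81 + 108)/21) = 89*(5 - 8*9*1/21*190) = 89*(5 - 4560/7) = 89*(-4525/7) = -402725/7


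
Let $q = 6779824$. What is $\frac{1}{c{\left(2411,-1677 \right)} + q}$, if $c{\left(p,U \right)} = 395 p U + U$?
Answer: $- \frac{1}{1590304418} \approx -6.2881 \cdot 10^{-10}$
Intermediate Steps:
$c{\left(p,U \right)} = U + 395 U p$ ($c{\left(p,U \right)} = 395 U p + U = U + 395 U p$)
$\frac{1}{c{\left(2411,-1677 \right)} + q} = \frac{1}{- 1677 \left(1 + 395 \cdot 2411\right) + 6779824} = \frac{1}{- 1677 \left(1 + 952345\right) + 6779824} = \frac{1}{\left(-1677\right) 952346 + 6779824} = \frac{1}{-1597084242 + 6779824} = \frac{1}{-1590304418} = - \frac{1}{1590304418}$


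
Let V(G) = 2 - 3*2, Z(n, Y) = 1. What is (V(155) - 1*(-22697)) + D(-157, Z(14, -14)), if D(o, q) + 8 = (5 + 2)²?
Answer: 22734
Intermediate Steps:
D(o, q) = 41 (D(o, q) = -8 + (5 + 2)² = -8 + 7² = -8 + 49 = 41)
V(G) = -4 (V(G) = 2 - 6 = -4)
(V(155) - 1*(-22697)) + D(-157, Z(14, -14)) = (-4 - 1*(-22697)) + 41 = (-4 + 22697) + 41 = 22693 + 41 = 22734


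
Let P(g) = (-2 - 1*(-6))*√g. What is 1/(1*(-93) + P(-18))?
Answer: -31/2979 - 4*I*√2/2979 ≈ -0.010406 - 0.0018989*I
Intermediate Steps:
P(g) = 4*√g (P(g) = (-2 + 6)*√g = 4*√g)
1/(1*(-93) + P(-18)) = 1/(1*(-93) + 4*√(-18)) = 1/(-93 + 4*(3*I*√2)) = 1/(-93 + 12*I*√2)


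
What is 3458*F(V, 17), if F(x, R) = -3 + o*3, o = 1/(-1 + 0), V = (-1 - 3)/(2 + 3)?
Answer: -20748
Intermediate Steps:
V = -⅘ (V = -4/5 = -4*⅕ = -⅘ ≈ -0.80000)
o = -1 (o = 1/(-1) = -1)
F(x, R) = -6 (F(x, R) = -3 - 1*3 = -3 - 3 = -6)
3458*F(V, 17) = 3458*(-6) = -20748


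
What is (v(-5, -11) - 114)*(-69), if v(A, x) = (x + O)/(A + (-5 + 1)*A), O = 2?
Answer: 39537/5 ≈ 7907.4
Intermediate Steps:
v(A, x) = -(2 + x)/(3*A) (v(A, x) = (x + 2)/(A + (-5 + 1)*A) = (2 + x)/(A - 4*A) = (2 + x)/((-3*A)) = (2 + x)*(-1/(3*A)) = -(2 + x)/(3*A))
(v(-5, -11) - 114)*(-69) = ((⅓)*(-2 - 1*(-11))/(-5) - 114)*(-69) = ((⅓)*(-⅕)*(-2 + 11) - 114)*(-69) = ((⅓)*(-⅕)*9 - 114)*(-69) = (-⅗ - 114)*(-69) = -573/5*(-69) = 39537/5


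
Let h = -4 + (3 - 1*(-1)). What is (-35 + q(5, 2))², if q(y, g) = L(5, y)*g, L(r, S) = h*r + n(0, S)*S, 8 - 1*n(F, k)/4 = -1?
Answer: 105625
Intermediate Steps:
h = 0 (h = -4 + (3 + 1) = -4 + 4 = 0)
n(F, k) = 36 (n(F, k) = 32 - 4*(-1) = 32 + 4 = 36)
L(r, S) = 36*S (L(r, S) = 0*r + 36*S = 0 + 36*S = 36*S)
q(y, g) = 36*g*y (q(y, g) = (36*y)*g = 36*g*y)
(-35 + q(5, 2))² = (-35 + 36*2*5)² = (-35 + 360)² = 325² = 105625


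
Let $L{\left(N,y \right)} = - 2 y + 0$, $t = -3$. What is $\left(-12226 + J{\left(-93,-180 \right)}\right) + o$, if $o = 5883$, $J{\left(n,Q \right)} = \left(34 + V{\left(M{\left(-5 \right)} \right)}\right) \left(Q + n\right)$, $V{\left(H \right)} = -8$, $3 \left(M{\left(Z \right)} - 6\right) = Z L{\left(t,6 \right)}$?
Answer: $-13441$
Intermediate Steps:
$L{\left(N,y \right)} = - 2 y$
$M{\left(Z \right)} = 6 - 4 Z$ ($M{\left(Z \right)} = 6 + \frac{Z \left(\left(-2\right) 6\right)}{3} = 6 + \frac{Z \left(-12\right)}{3} = 6 + \frac{\left(-12\right) Z}{3} = 6 - 4 Z$)
$J{\left(n,Q \right)} = 26 Q + 26 n$ ($J{\left(n,Q \right)} = \left(34 - 8\right) \left(Q + n\right) = 26 \left(Q + n\right) = 26 Q + 26 n$)
$\left(-12226 + J{\left(-93,-180 \right)}\right) + o = \left(-12226 + \left(26 \left(-180\right) + 26 \left(-93\right)\right)\right) + 5883 = \left(-12226 - 7098\right) + 5883 = -19324 + 5883 = -13441$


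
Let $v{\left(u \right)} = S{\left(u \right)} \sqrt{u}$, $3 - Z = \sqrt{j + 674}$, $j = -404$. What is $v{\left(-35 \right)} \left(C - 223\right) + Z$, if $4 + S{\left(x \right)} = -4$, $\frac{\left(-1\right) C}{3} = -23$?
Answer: $3 - 3 \sqrt{30} + 1232 i \sqrt{35} \approx -13.432 + 7288.6 i$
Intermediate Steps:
$C = 69$ ($C = \left(-3\right) \left(-23\right) = 69$)
$S{\left(x \right)} = -8$ ($S{\left(x \right)} = -4 - 4 = -8$)
$Z = 3 - 3 \sqrt{30}$ ($Z = 3 - \sqrt{-404 + 674} = 3 - \sqrt{270} = 3 - 3 \sqrt{30} \approx -13.432$)
$v{\left(u \right)} = - 8 \sqrt{u}$
$v{\left(-35 \right)} \left(C - 223\right) + Z = - 8 \sqrt{-35} \left(69 - 223\right) + \left(3 - 3 \sqrt{30}\right) = - 8 i \sqrt{35} \left(69 - 223\right) + \left(3 - 3 \sqrt{30}\right) = - 8 i \sqrt{35} \left(-154\right) + \left(3 - 3 \sqrt{30}\right) = 1232 i \sqrt{35} + \left(3 - 3 \sqrt{30}\right) = 3 - 3 \sqrt{30} + 1232 i \sqrt{35}$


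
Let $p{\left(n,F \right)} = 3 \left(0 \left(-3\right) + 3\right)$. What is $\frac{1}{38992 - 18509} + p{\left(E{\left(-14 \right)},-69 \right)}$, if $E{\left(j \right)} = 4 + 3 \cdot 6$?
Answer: $\frac{184348}{20483} \approx 9.0$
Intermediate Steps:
$E{\left(j \right)} = 22$ ($E{\left(j \right)} = 4 + 18 = 22$)
$p{\left(n,F \right)} = 9$ ($p{\left(n,F \right)} = 3 \left(0 + 3\right) = 3 \cdot 3 = 9$)
$\frac{1}{38992 - 18509} + p{\left(E{\left(-14 \right)},-69 \right)} = \frac{1}{38992 - 18509} + 9 = \frac{1}{20483} + 9 = \frac{184348}{20483}$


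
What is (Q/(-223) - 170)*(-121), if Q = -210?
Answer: 4561700/223 ≈ 20456.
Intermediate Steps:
(Q/(-223) - 170)*(-121) = (-210/(-223) - 170)*(-121) = (-210*(-1/223) - 170)*(-121) = (210/223 - 170)*(-121) = -37700/223*(-121) = 4561700/223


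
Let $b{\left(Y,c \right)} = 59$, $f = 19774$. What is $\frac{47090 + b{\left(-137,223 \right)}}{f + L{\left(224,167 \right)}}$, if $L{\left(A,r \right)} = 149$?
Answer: $\frac{47149}{19923} \approx 2.3666$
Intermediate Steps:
$\frac{47090 + b{\left(-137,223 \right)}}{f + L{\left(224,167 \right)}} = \frac{47090 + 59}{19774 + 149} = \frac{47149}{19923}$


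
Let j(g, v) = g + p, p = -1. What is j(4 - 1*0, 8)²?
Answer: 9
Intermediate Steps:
j(g, v) = -1 + g (j(g, v) = g - 1 = -1 + g)
j(4 - 1*0, 8)² = (-1 + (4 - 1*0))² = (-1 + (4 + 0))² = (-1 + 4)² = 3² = 9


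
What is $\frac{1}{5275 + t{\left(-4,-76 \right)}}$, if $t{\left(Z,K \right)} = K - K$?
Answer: $\frac{1}{5275} \approx 0.00018957$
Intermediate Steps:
$t{\left(Z,K \right)} = 0$
$\frac{1}{5275 + t{\left(-4,-76 \right)}} = \frac{1}{5275 + 0} = \frac{1}{5275}$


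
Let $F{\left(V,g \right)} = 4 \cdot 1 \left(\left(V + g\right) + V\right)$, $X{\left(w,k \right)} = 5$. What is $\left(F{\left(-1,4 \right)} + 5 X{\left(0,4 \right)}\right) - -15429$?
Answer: $15462$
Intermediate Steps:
$F{\left(V,g \right)} = 4 g + 8 V$ ($F{\left(V,g \right)} = 4 \left(g + 2 V\right) = 4 g + 8 V$)
$\left(F{\left(-1,4 \right)} + 5 X{\left(0,4 \right)}\right) - -15429 = \left(\left(4 \cdot 4 + 8 \left(-1\right)\right) + 5 \cdot 5\right) - -15429 = \left(\left(16 - 8\right) + 25\right) + 15429 = \left(8 + 25\right) + 15429 = 33 + 15429 = 15462$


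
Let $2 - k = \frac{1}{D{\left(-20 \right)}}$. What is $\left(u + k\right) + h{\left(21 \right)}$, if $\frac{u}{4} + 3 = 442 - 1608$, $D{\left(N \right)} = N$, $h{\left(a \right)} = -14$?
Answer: $- \frac{93759}{20} \approx -4688.0$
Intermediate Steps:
$u = -4676$ ($u = -12 + 4 \left(442 - 1608\right) = -12 + 4 \left(-1166\right) = -12 - 4664 = -4676$)
$k = \frac{41}{20}$ ($k = 2 - \frac{1}{-20} = 2 - - \frac{1}{20} = 2 + \frac{1}{20} = \frac{41}{20} \approx 2.05$)
$\left(u + k\right) + h{\left(21 \right)} = \left(-4676 + \frac{41}{20}\right) - 14 = - \frac{93479}{20} - 14 = - \frac{93759}{20}$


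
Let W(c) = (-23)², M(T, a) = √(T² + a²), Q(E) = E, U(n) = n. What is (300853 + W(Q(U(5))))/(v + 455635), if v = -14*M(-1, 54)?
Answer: 137320187570/207602681493 + 4219348*√2917/207602681493 ≈ 0.66255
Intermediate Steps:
W(c) = 529
v = -14*√2917 (v = -14*√((-1)² + 54²) = -14*√(1 + 2916) = -14*√2917 ≈ -756.13)
(300853 + W(Q(U(5))))/(v + 455635) = (300853 + 529)/(-14*√2917 + 455635) = 301382/(455635 - 14*√2917)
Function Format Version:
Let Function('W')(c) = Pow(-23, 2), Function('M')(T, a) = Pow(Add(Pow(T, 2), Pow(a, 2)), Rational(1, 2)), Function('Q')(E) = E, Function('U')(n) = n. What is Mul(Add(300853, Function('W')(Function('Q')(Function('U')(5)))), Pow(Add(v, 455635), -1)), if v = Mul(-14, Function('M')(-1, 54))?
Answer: Add(Rational(137320187570, 207602681493), Mul(Rational(4219348, 207602681493), Pow(2917, Rational(1, 2)))) ≈ 0.66255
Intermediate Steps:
Function('W')(c) = 529
v = Mul(-14, Pow(2917, Rational(1, 2))) (v = Mul(-14, Pow(Add(Pow(-1, 2), Pow(54, 2)), Rational(1, 2))) = Mul(-14, Pow(Add(1, 2916), Rational(1, 2))) = Mul(-14, Pow(2917, Rational(1, 2))) ≈ -756.13)
Mul(Add(300853, Function('W')(Function('Q')(Function('U')(5)))), Pow(Add(v, 455635), -1)) = Mul(Add(300853, 529), Pow(Add(Mul(-14, Pow(2917, Rational(1, 2))), 455635), -1)) = Mul(301382, Pow(Add(455635, Mul(-14, Pow(2917, Rational(1, 2)))), -1))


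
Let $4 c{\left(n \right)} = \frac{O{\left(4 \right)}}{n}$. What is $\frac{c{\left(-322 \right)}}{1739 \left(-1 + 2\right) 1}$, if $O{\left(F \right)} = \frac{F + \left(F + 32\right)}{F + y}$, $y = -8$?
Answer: $\frac{5}{1119916} \approx 4.4646 \cdot 10^{-6}$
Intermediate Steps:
$O{\left(F \right)} = \frac{32 + 2 F}{-8 + F}$ ($O{\left(F \right)} = \frac{F + \left(F + 32\right)}{F - 8} = \frac{F + \left(32 + F\right)}{-8 + F} = \frac{32 + 2 F}{-8 + F}$)
$c{\left(n \right)} = - \frac{5}{2 n}$ ($c{\left(n \right)} = \frac{\frac{2 \left(16 + 4\right)}{-8 + 4} \frac{1}{n}}{4} = \frac{2 \frac{1}{-4} \cdot 20 \frac{1}{n}}{4} = \frac{2 \left(- \frac{1}{4}\right) 20 \frac{1}{n}}{4} = \frac{\left(-10\right) \frac{1}{n}}{4} = - \frac{5}{2 n}$)
$\frac{c{\left(-322 \right)}}{1739 \left(-1 + 2\right) 1} = \frac{\left(- \frac{5}{2}\right) \frac{1}{-322}}{1739 \left(-1 + 2\right) 1} = \frac{\left(- \frac{5}{2}\right) \left(- \frac{1}{322}\right)}{1739 \cdot 1 \cdot 1} = \frac{5}{644 \cdot 1739 \cdot 1} = \frac{5}{644 \cdot 1739} = \frac{5}{644} \cdot \frac{1}{1739} = \frac{5}{1119916}$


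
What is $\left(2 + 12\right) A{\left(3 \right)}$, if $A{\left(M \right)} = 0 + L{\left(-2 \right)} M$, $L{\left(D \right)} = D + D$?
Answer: $-168$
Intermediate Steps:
$L{\left(D \right)} = 2 D$
$A{\left(M \right)} = - 4 M$ ($A{\left(M \right)} = 0 + 2 \left(-2\right) M = 0 - 4 M = - 4 M$)
$\left(2 + 12\right) A{\left(3 \right)} = \left(2 + 12\right) \left(\left(-4\right) 3\right) = 14 \left(-12\right) = -168$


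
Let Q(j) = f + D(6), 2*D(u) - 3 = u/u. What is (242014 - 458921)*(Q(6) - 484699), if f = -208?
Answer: 105179288835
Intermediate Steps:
D(u) = 2 (D(u) = 3/2 + (u/u)/2 = 3/2 + (1/2)*1 = 3/2 + 1/2 = 2)
Q(j) = -206 (Q(j) = -208 + 2 = -206)
(242014 - 458921)*(Q(6) - 484699) = (242014 - 458921)*(-206 - 484699) = -216907*(-484905) = 105179288835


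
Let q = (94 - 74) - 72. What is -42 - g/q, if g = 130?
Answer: -79/2 ≈ -39.500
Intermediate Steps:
q = -52 (q = 20 - 72 = -52)
-42 - g/q = -42 - 130/(-52) = -42 - 130*(-1)/52 = -42 - 1*(-5/2) = -42 + 5/2 = -79/2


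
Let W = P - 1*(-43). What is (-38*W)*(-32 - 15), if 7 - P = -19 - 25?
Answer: 167884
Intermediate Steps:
P = 51 (P = 7 - (-19 - 25) = 7 - 1*(-44) = 7 + 44 = 51)
W = 94 (W = 51 - 1*(-43) = 51 + 43 = 94)
(-38*W)*(-32 - 15) = (-38*94)*(-32 - 15) = -3572*(-47) = 167884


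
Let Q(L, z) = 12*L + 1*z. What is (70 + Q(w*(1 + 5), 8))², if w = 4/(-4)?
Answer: 36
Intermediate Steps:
w = -1 (w = 4*(-¼) = -1)
Q(L, z) = z + 12*L (Q(L, z) = 12*L + z = z + 12*L)
(70 + Q(w*(1 + 5), 8))² = (70 + (8 + 12*(-(1 + 5))))² = (70 + (8 + 12*(-1*6)))² = (70 + (8 + 12*(-6)))² = (70 + (8 - 72))² = (70 - 64)² = 6² = 36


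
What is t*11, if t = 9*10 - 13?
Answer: 847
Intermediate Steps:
t = 77 (t = 90 - 13 = 77)
t*11 = 77*11 = 847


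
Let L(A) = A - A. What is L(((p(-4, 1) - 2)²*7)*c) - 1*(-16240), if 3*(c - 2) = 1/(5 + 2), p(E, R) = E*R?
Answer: 16240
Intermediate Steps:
c = 43/21 (c = 2 + 1/(3*(5 + 2)) = 2 + (⅓)/7 = 2 + (⅓)*(⅐) = 2 + 1/21 = 43/21 ≈ 2.0476)
L(A) = 0
L(((p(-4, 1) - 2)²*7)*c) - 1*(-16240) = 0 - 1*(-16240) = 0 + 16240 = 16240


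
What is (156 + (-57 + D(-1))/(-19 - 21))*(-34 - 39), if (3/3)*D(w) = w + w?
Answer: -459827/40 ≈ -11496.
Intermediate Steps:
D(w) = 2*w (D(w) = w + w = 2*w)
(156 + (-57 + D(-1))/(-19 - 21))*(-34 - 39) = (156 + (-57 + 2*(-1))/(-19 - 21))*(-34 - 39) = (156 + (-57 - 2)/(-40))*(-73) = (156 - 59*(-1/40))*(-73) = (156 + 59/40)*(-73) = (6299/40)*(-73) = -459827/40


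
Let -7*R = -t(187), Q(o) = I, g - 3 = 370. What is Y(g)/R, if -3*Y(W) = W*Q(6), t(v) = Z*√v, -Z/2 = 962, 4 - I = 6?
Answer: -2611*√187/539682 ≈ -0.066159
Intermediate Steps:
I = -2 (I = 4 - 1*6 = 4 - 6 = -2)
g = 373 (g = 3 + 370 = 373)
Q(o) = -2
Z = -1924 (Z = -2*962 = -1924)
t(v) = -1924*√v
Y(W) = 2*W/3 (Y(W) = -W*(-2)/3 = -(-2)*W/3 = 2*W/3)
R = -1924*√187/7 (R = -(-1)*(-1924*√187)/7 = -1924*√187/7 ≈ -3758.6)
Y(g)/R = ((⅔)*373)/((-1924*√187/7)) = 746*(-7*√187/359788)/3 = -2611*√187/539682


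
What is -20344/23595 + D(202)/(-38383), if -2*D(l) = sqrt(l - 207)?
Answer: -20344/23595 + I*sqrt(5)/76766 ≈ -0.86222 + 2.9128e-5*I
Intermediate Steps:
D(l) = -sqrt(-207 + l)/2 (D(l) = -sqrt(l - 207)/2 = -sqrt(-207 + l)/2)
-20344/23595 + D(202)/(-38383) = -20344/23595 - sqrt(-207 + 202)/2/(-38383) = -20344*1/23595 - I*sqrt(5)/2*(-1/38383) = -20344/23595 - I*sqrt(5)/2*(-1/38383) = -20344/23595 + I*sqrt(5)/76766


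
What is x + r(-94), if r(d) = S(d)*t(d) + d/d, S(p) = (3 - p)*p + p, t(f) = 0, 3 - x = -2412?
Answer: 2416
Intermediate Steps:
x = 2415 (x = 3 - 1*(-2412) = 3 + 2412 = 2415)
S(p) = p + p*(3 - p) (S(p) = p*(3 - p) + p = p + p*(3 - p))
r(d) = 1 (r(d) = (d*(4 - d))*0 + d/d = 0 + 1 = 1)
x + r(-94) = 2415 + 1 = 2416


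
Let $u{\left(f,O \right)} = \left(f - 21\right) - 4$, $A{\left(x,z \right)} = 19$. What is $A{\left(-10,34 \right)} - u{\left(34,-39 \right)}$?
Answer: $10$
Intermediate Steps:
$u{\left(f,O \right)} = -25 + f$ ($u{\left(f,O \right)} = \left(-21 + f\right) - 4 = -25 + f$)
$A{\left(-10,34 \right)} - u{\left(34,-39 \right)} = 19 - \left(-25 + 34\right) = 19 - 9 = 10$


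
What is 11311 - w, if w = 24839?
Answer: -13528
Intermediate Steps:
11311 - w = 11311 - 1*24839 = 11311 - 24839 = -13528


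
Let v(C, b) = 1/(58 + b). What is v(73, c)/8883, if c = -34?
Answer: 1/213192 ≈ 4.6906e-6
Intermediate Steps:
v(73, c)/8883 = 1/((58 - 34)*8883) = (1/8883)/24 = (1/24)*(1/8883) = 1/213192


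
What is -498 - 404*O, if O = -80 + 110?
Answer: -12618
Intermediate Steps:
O = 30
-498 - 404*O = -498 - 404*30 = -498 - 12120 = -12618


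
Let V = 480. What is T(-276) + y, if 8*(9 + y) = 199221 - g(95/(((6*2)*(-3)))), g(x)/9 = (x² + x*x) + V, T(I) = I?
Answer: 13859687/576 ≈ 24062.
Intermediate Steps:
g(x) = 4320 + 18*x² (g(x) = 9*((x² + x*x) + 480) = 9*((x² + x²) + 480) = 9*(2*x² + 480) = 9*(480 + 2*x²) = 4320 + 18*x²)
y = 14018663/576 (y = -9 + (199221 - (4320 + 18*(95/(((6*2)*(-3))))²))/8 = -9 + (199221 - (4320 + 18*(95/((12*(-3))))²))/8 = -9 + (199221 - (4320 + 18*(95/(-36))²))/8 = -9 + (199221 - (4320 + 18*(95*(-1/36))²))/8 = -9 + (199221 - (4320 + 18*(-95/36)²))/8 = -9 + (199221 - (4320 + 18*(9025/1296)))/8 = -9 + (199221 - (4320 + 9025/72))/8 = -9 + (199221 - 1*320065/72)/8 = -9 + (199221 - 320065/72)/8 = -9 + (⅛)*(14023847/72) = -9 + 14023847/576 = 14018663/576 ≈ 24338.)
T(-276) + y = -276 + 14018663/576 = 13859687/576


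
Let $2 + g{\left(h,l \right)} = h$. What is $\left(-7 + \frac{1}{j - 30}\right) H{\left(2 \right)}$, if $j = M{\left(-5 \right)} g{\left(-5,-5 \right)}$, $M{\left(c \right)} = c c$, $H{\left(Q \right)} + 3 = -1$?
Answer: $\frac{5744}{205} \approx 28.02$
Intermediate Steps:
$H{\left(Q \right)} = -4$ ($H{\left(Q \right)} = -3 - 1 = -4$)
$g{\left(h,l \right)} = -2 + h$
$M{\left(c \right)} = c^{2}$
$j = -175$ ($j = \left(-5\right)^{2} \left(-2 - 5\right) = 25 \left(-7\right) = -175$)
$\left(-7 + \frac{1}{j - 30}\right) H{\left(2 \right)} = \left(-7 + \frac{1}{-175 - 30}\right) \left(-4\right) = \left(-7 + \frac{1}{-205}\right) \left(-4\right) = \left(-7 - \frac{1}{205}\right) \left(-4\right) = \left(- \frac{1436}{205}\right) \left(-4\right) = \frac{5744}{205}$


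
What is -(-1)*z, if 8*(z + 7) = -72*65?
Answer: -592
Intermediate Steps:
z = -592 (z = -7 + (-72*65)/8 = -7 + (1/8)*(-4680) = -7 - 585 = -592)
-(-1)*z = -(-1)*(-592) = -1*592 = -592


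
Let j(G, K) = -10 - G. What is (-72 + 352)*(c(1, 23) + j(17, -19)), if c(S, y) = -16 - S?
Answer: -12320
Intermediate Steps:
(-72 + 352)*(c(1, 23) + j(17, -19)) = (-72 + 352)*((-16 - 1*1) + (-10 - 1*17)) = 280*((-16 - 1) + (-10 - 17)) = 280*(-17 - 27) = 280*(-44) = -12320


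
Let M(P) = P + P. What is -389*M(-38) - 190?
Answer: 29374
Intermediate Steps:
M(P) = 2*P
-389*M(-38) - 190 = -778*(-38) - 190 = -389*(-76) - 190 = 29564 - 190 = 29374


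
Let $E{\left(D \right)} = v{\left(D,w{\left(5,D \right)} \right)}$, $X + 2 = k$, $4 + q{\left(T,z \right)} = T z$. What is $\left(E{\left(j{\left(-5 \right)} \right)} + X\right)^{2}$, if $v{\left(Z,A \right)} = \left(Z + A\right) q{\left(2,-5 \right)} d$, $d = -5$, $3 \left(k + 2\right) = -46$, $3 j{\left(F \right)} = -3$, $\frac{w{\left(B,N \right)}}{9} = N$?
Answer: $\frac{4656964}{9} \approx 5.1744 \cdot 10^{5}$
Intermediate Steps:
$w{\left(B,N \right)} = 9 N$
$j{\left(F \right)} = -1$ ($j{\left(F \right)} = \frac{1}{3} \left(-3\right) = -1$)
$q{\left(T,z \right)} = -4 + T z$
$k = - \frac{52}{3}$ ($k = -2 + \frac{1}{3} \left(-46\right) = -2 - \frac{46}{3} = - \frac{52}{3} \approx -17.333$)
$X = - \frac{58}{3}$ ($X = -2 - \frac{52}{3} = - \frac{58}{3} \approx -19.333$)
$v{\left(Z,A \right)} = 70 A + 70 Z$ ($v{\left(Z,A \right)} = \left(Z + A\right) \left(-4 + 2 \left(-5\right)\right) \left(-5\right) = \left(A + Z\right) \left(-4 - 10\right) \left(-5\right) = \left(A + Z\right) \left(-14\right) \left(-5\right) = \left(- 14 A - 14 Z\right) \left(-5\right) = 70 A + 70 Z$)
$E{\left(D \right)} = 700 D$ ($E{\left(D \right)} = 70 \cdot 9 D + 70 D = 630 D + 70 D = 700 D$)
$\left(E{\left(j{\left(-5 \right)} \right)} + X\right)^{2} = \left(700 \left(-1\right) - \frac{58}{3}\right)^{2} = \left(-700 - \frac{58}{3}\right)^{2} = \left(- \frac{2158}{3}\right)^{2} = \frac{4656964}{9}$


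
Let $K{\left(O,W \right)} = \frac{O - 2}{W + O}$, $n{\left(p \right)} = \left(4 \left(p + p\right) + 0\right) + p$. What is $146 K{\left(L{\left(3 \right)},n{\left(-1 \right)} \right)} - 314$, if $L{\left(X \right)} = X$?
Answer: $- \frac{1015}{3} \approx -338.33$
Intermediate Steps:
$n{\left(p \right)} = 9 p$ ($n{\left(p \right)} = \left(4 \cdot 2 p + 0\right) + p = \left(8 p + 0\right) + p = 8 p + p = 9 p$)
$K{\left(O,W \right)} = \frac{-2 + O}{O + W}$
$146 K{\left(L{\left(3 \right)},n{\left(-1 \right)} \right)} - 314 = 146 \frac{-2 + 3}{3 + 9 \left(-1\right)} - 314 = 146 \frac{1}{3 - 9} \cdot 1 - 314 = 146 \frac{1}{-6} \cdot 1 - 314 = 146 \left(\left(- \frac{1}{6}\right) 1\right) - 314 = 146 \left(- \frac{1}{6}\right) - 314 = - \frac{73}{3} - 314 = - \frac{1015}{3}$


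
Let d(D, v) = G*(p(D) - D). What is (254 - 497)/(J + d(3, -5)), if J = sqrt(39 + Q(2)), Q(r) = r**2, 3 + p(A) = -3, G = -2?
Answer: -4374/281 + 243*sqrt(43)/281 ≈ -9.8952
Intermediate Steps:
p(A) = -6 (p(A) = -3 - 3 = -6)
d(D, v) = 12 + 2*D (d(D, v) = -2*(-6 - D) = 12 + 2*D)
J = sqrt(43) (J = sqrt(39 + 2**2) = sqrt(39 + 4) = sqrt(43) ≈ 6.5574)
(254 - 497)/(J + d(3, -5)) = (254 - 497)/(sqrt(43) + (12 + 2*3)) = -243/(sqrt(43) + (12 + 6)) = -243/(sqrt(43) + 18) = -243/(18 + sqrt(43))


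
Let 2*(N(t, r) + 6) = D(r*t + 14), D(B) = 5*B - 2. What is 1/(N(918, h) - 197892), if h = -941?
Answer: -1/2357459 ≈ -4.2419e-7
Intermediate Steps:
D(B) = -2 + 5*B
N(t, r) = 28 + 5*r*t/2 (N(t, r) = -6 + (-2 + 5*(r*t + 14))/2 = -6 + (-2 + 5*(14 + r*t))/2 = -6 + (-2 + (70 + 5*r*t))/2 = -6 + (68 + 5*r*t)/2 = -6 + (34 + 5*r*t/2) = 28 + 5*r*t/2)
1/(N(918, h) - 197892) = 1/((28 + (5/2)*(-941)*918) - 197892) = 1/((28 - 2159595) - 197892) = 1/(-2159567 - 197892) = 1/(-2357459) = -1/2357459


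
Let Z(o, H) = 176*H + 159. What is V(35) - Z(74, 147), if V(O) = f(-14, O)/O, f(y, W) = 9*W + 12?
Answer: -910758/35 ≈ -26022.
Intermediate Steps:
f(y, W) = 12 + 9*W
V(O) = (12 + 9*O)/O
Z(o, H) = 159 + 176*H
V(35) - Z(74, 147) = (9 + 12/35) - (159 + 176*147) = (9 + 12*(1/35)) - (159 + 25872) = (9 + 12/35) - 1*26031 = 327/35 - 26031 = -910758/35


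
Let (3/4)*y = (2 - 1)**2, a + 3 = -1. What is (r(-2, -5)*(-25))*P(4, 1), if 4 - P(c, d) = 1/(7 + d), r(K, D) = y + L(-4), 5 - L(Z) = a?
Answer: -24025/24 ≈ -1001.0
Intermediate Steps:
a = -4 (a = -3 - 1 = -4)
L(Z) = 9 (L(Z) = 5 - 1*(-4) = 5 + 4 = 9)
y = 4/3 (y = 4*(2 - 1)**2/3 = (4/3)*1**2 = (4/3)*1 = 4/3 ≈ 1.3333)
r(K, D) = 31/3 (r(K, D) = 4/3 + 9 = 31/3)
P(c, d) = 4 - 1/(7 + d)
(r(-2, -5)*(-25))*P(4, 1) = ((31/3)*(-25))*((27 + 4*1)/(7 + 1)) = -775*(27 + 4)/(3*8) = -775*31/24 = -775/3*31/8 = -24025/24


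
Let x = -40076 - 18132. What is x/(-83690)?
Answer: 29104/41845 ≈ 0.69552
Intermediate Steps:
x = -58208
x/(-83690) = -58208/(-83690) = -58208*(-1/83690) = 29104/41845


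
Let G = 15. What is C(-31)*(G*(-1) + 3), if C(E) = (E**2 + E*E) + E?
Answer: -22692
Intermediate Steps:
C(E) = E + 2*E**2 (C(E) = (E**2 + E**2) + E = 2*E**2 + E = E + 2*E**2)
C(-31)*(G*(-1) + 3) = (-31*(1 + 2*(-31)))*(15*(-1) + 3) = (-31*(1 - 62))*(-15 + 3) = -31*(-61)*(-12) = 1891*(-12) = -22692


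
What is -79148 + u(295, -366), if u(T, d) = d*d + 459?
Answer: 55267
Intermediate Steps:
u(T, d) = 459 + d² (u(T, d) = d² + 459 = 459 + d²)
-79148 + u(295, -366) = -79148 + (459 + (-366)²) = -79148 + (459 + 133956) = -79148 + 134415 = 55267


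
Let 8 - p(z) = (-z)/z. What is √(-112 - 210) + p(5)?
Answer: 9 + I*√322 ≈ 9.0 + 17.944*I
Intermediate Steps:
p(z) = 9 (p(z) = 8 - (-z)/z = 8 - 1*(-1) = 8 + 1 = 9)
√(-112 - 210) + p(5) = √(-112 - 210) + 9 = √(-322) + 9 = I*√322 + 9 = 9 + I*√322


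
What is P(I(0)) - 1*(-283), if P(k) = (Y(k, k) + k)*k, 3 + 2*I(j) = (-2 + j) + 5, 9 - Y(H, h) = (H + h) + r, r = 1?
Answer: 283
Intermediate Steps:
Y(H, h) = 8 - H - h (Y(H, h) = 9 - ((H + h) + 1) = 9 - (1 + H + h) = 9 + (-1 - H - h) = 8 - H - h)
I(j) = j/2 (I(j) = -3/2 + ((-2 + j) + 5)/2 = -3/2 + (3 + j)/2 = -3/2 + (3/2 + j/2) = j/2)
P(k) = k*(8 - k) (P(k) = ((8 - k - k) + k)*k = ((8 - 2*k) + k)*k = (8 - k)*k = k*(8 - k))
P(I(0)) - 1*(-283) = ((½)*0)*(8 - 0/2) - 1*(-283) = 0*(8 - 1*0) + 283 = 0*(8 + 0) + 283 = 0*8 + 283 = 0 + 283 = 283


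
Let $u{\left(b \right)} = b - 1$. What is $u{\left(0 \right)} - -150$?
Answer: $149$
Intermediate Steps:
$u{\left(b \right)} = -1 + b$
$u{\left(0 \right)} - -150 = \left(-1 + 0\right) - -150 = -1 + 150 = 149$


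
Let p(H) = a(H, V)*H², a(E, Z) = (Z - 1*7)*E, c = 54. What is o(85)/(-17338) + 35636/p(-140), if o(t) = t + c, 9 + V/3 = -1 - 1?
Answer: -1829847879/237877360000 ≈ -0.0076924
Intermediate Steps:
V = -33 (V = -27 + 3*(-1 - 1) = -27 + 3*(-2) = -27 - 6 = -33)
a(E, Z) = E*(-7 + Z) (a(E, Z) = (Z - 7)*E = (-7 + Z)*E = E*(-7 + Z))
p(H) = -40*H³ (p(H) = (H*(-7 - 33))*H² = (H*(-40))*H² = (-40*H)*H² = -40*H³)
o(t) = 54 + t (o(t) = t + 54 = 54 + t)
o(85)/(-17338) + 35636/p(-140) = (54 + 85)/(-17338) + 35636/((-40*(-140)³)) = 139*(-1/17338) + 35636/((-40*(-2744000))) = -139/17338 + 35636/109760000 = -139/17338 + 35636*(1/109760000) = -139/17338 + 8909/27440000 = -1829847879/237877360000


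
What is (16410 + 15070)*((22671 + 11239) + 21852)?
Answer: 1755387760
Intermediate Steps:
(16410 + 15070)*((22671 + 11239) + 21852) = 31480*(33910 + 21852) = 31480*55762 = 1755387760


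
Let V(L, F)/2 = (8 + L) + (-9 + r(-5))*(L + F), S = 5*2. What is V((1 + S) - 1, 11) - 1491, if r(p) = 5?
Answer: -1623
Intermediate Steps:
S = 10
V(L, F) = 16 - 8*F - 6*L (V(L, F) = 2*((8 + L) + (-9 + 5)*(L + F)) = 2*((8 + L) - 4*(F + L)) = 2*((8 + L) + (-4*F - 4*L)) = 2*(8 - 4*F - 3*L) = 16 - 8*F - 6*L)
V((1 + S) - 1, 11) - 1491 = (16 - 8*11 - 6*((1 + 10) - 1)) - 1491 = (16 - 88 - 6*(11 - 1)) - 1491 = (16 - 88 - 6*10) - 1491 = (16 - 88 - 60) - 1491 = -132 - 1491 = -1623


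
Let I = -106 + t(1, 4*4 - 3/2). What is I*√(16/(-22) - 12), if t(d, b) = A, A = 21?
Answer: -170*I*√385/11 ≈ -303.24*I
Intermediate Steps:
t(d, b) = 21
I = -85 (I = -106 + 21 = -85)
I*√(16/(-22) - 12) = -85*√(16/(-22) - 12) = -85*√(16*(-1/22) - 12) = -85*√(-8/11 - 12) = -170*I*√385/11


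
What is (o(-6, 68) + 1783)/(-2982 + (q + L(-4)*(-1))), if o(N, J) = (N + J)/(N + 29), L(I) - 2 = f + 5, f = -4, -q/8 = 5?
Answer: -41071/69575 ≈ -0.59031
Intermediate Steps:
q = -40 (q = -8*5 = -40)
L(I) = 3 (L(I) = 2 + (-4 + 5) = 2 + 1 = 3)
o(N, J) = (J + N)/(29 + N)
(o(-6, 68) + 1783)/(-2982 + (q + L(-4)*(-1))) = ((68 - 6)/(29 - 6) + 1783)/(-2982 + (-40 + 3*(-1))) = (62/23 + 1783)/(-2982 + (-40 - 3)) = ((1/23)*62 + 1783)/(-2982 - 43) = (62/23 + 1783)/(-3025) = (41071/23)*(-1/3025) = -41071/69575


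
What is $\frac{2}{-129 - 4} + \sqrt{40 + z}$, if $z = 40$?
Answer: $- \frac{2}{133} + 4 \sqrt{5} \approx 8.9292$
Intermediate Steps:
$\frac{2}{-129 - 4} + \sqrt{40 + z} = \frac{2}{-129 - 4} + \sqrt{40 + 40} = \frac{2}{-133} + \sqrt{80} = 2 \left(- \frac{1}{133}\right) + 4 \sqrt{5} = - \frac{2}{133} + 4 \sqrt{5}$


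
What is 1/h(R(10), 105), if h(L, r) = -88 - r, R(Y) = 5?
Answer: -1/193 ≈ -0.0051813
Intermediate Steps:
1/h(R(10), 105) = 1/(-88 - 1*105) = 1/(-88 - 105) = 1/(-193) = -1/193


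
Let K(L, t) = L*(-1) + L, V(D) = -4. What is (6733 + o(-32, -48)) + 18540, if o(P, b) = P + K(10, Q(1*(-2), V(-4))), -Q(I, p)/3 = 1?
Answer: 25241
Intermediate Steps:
Q(I, p) = -3 (Q(I, p) = -3*1 = -3)
K(L, t) = 0 (K(L, t) = -L + L = 0)
o(P, b) = P (o(P, b) = P + 0 = P)
(6733 + o(-32, -48)) + 18540 = (6733 - 32) + 18540 = 6701 + 18540 = 25241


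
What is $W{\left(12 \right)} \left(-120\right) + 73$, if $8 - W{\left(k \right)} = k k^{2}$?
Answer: $206473$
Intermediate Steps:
$W{\left(k \right)} = 8 - k^{3}$ ($W{\left(k \right)} = 8 - k k^{2} = 8 - k^{3}$)
$W{\left(12 \right)} \left(-120\right) + 73 = \left(8 - 12^{3}\right) \left(-120\right) + 73 = \left(8 - 1728\right) \left(-120\right) + 73 = \left(-1720\right) \left(-120\right) + 73 = 206400 + 73 = 206473$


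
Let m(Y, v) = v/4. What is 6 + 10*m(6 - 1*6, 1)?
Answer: 17/2 ≈ 8.5000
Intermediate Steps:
m(Y, v) = v/4 (m(Y, v) = v*(¼) = v/4)
6 + 10*m(6 - 1*6, 1) = 6 + 10*((¼)*1) = 6 + 10*(¼) = 6 + 5/2 = 17/2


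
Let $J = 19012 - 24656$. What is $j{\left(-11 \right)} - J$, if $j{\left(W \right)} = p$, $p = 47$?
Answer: $5691$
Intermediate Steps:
$j{\left(W \right)} = 47$
$J = -5644$ ($J = 19012 - 24656 = -5644$)
$j{\left(-11 \right)} - J = 47 - -5644 = 47 + 5644 = 5691$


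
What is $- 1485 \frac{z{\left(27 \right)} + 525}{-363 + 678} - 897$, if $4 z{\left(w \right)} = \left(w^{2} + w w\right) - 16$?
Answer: $- \frac{10143}{2} \approx -5071.5$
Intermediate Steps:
$z{\left(w \right)} = -4 + \frac{w^{2}}{2}$ ($z{\left(w \right)} = \frac{\left(w^{2} + w w\right) - 16}{4} = \frac{\left(w^{2} + w^{2}\right) - 16}{4} = \frac{2 w^{2} - 16}{4} = \frac{-16 + 2 w^{2}}{4} = -4 + \frac{w^{2}}{2}$)
$- 1485 \frac{z{\left(27 \right)} + 525}{-363 + 678} - 897 = - 1485 \frac{\left(-4 + \frac{27^{2}}{2}\right) + 525}{-363 + 678} - 897 = - 1485 \frac{\left(-4 + \frac{1}{2} \cdot 729\right) + 525}{315} - 897 = - 1485 \left(\left(-4 + \frac{729}{2}\right) + 525\right) \frac{1}{315} - 897 = - 1485 \left(\frac{721}{2} + 525\right) \frac{1}{315} - 897 = - 1485 \cdot \frac{1771}{2} \cdot \frac{1}{315} - 897 = \left(-1485\right) \frac{253}{90} - 897 = - \frac{8349}{2} - 897 = - \frac{10143}{2}$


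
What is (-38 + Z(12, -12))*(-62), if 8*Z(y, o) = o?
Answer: 2449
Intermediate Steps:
Z(y, o) = o/8
(-38 + Z(12, -12))*(-62) = (-38 + (⅛)*(-12))*(-62) = (-38 - 3/2)*(-62) = -79/2*(-62) = 2449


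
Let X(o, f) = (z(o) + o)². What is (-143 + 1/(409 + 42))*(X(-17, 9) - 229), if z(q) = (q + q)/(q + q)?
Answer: -1741284/451 ≈ -3860.9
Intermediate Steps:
z(q) = 1 (z(q) = (2*q)/((2*q)) = (2*q)*(1/(2*q)) = 1)
X(o, f) = (1 + o)²
(-143 + 1/(409 + 42))*(X(-17, 9) - 229) = (-143 + 1/(409 + 42))*((1 - 17)² - 229) = (-143 + 1/451)*((-16)² - 229) = (-143 + 1/451)*(256 - 229) = -64492/451*27 = -1741284/451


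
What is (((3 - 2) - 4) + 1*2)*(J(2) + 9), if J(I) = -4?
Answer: -5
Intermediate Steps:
(((3 - 2) - 4) + 1*2)*(J(2) + 9) = (((3 - 2) - 4) + 1*2)*(-4 + 9) = ((1 - 4) + 2)*5 = (-3 + 2)*5 = -1*5 = -5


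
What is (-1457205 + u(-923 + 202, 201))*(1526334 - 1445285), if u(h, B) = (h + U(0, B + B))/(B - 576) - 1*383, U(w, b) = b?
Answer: -44300992824869/375 ≈ -1.1814e+11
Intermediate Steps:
u(h, B) = -383 + (h + 2*B)/(-576 + B) (u(h, B) = (h + (B + B))/(B - 576) - 1*383 = (h + 2*B)/(-576 + B) - 383 = -383 + (h + 2*B)/(-576 + B))
(-1457205 + u(-923 + 202, 201))*(1526334 - 1445285) = (-1457205 + (220608 + (-923 + 202) - 381*201)/(-576 + 201))*(1526334 - 1445285) = (-1457205 + (220608 - 721 - 76581)/(-375))*81049 = (-1457205 - 1/375*143306)*81049 = (-1457205 - 143306/375)*81049 = -546595181/375*81049 = -44300992824869/375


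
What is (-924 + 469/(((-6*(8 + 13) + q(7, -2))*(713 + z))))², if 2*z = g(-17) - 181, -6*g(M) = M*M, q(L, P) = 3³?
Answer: 47945639694045184/56156202729 ≈ 8.5379e+5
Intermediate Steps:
q(L, P) = 27
g(M) = -M²/6 (g(M) = -M*M/6 = -M²/6)
z = -1375/12 (z = (-⅙*(-17)² - 181)/2 = (-⅙*289 - 181)/2 = (-289/6 - 181)/2 = (½)*(-1375/6) = -1375/12 ≈ -114.58)
(-924 + 469/(((-6*(8 + 13) + q(7, -2))*(713 + z))))² = (-924 + 469/(((-6*(8 + 13) + 27)*(713 - 1375/12))))² = (-924 + 469/(((-6*21 + 27)*(7181/12))))² = (-924 + 469/(((-126 + 27)*(7181/12))))² = (-924 + 469/((-99*7181/12)))² = (-924 + 469/(-236973/4))² = (-924 + 469*(-4/236973))² = (-924 - 1876/236973)² = (-218964928/236973)² = 47945639694045184/56156202729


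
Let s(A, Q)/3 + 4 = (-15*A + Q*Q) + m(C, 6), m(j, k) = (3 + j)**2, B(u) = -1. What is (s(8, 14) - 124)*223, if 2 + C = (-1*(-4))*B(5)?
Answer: 26537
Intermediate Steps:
C = -6 (C = -2 - 1*(-4)*(-1) = -2 + 4*(-1) = -2 - 4 = -6)
s(A, Q) = 15 - 45*A + 3*Q**2 (s(A, Q) = -12 + 3*((-15*A + Q*Q) + (3 - 6)**2) = -12 + 3*((-15*A + Q**2) + (-3)**2) = -12 + 3*((Q**2 - 15*A) + 9) = -12 + 3*(9 + Q**2 - 15*A) = -12 + (27 - 45*A + 3*Q**2) = 15 - 45*A + 3*Q**2)
(s(8, 14) - 124)*223 = ((15 - 45*8 + 3*14**2) - 124)*223 = ((15 - 360 + 3*196) - 124)*223 = ((15 - 360 + 588) - 124)*223 = (243 - 124)*223 = 119*223 = 26537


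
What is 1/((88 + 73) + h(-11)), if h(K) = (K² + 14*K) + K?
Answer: 1/117 ≈ 0.0085470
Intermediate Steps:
h(K) = K² + 15*K
1/((88 + 73) + h(-11)) = 1/((88 + 73) - 11*(15 - 11)) = 1/(161 - 11*4) = 1/(161 - 44) = 1/117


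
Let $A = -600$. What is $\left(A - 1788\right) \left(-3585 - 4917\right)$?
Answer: $20302776$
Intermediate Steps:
$\left(A - 1788\right) \left(-3585 - 4917\right) = \left(-600 - 1788\right) \left(-3585 - 4917\right) = \left(-2388\right) \left(-8502\right) = 20302776$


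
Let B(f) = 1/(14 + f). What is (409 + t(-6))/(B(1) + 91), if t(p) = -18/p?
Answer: 3090/683 ≈ 4.5242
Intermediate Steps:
(409 + t(-6))/(B(1) + 91) = (409 - 18/(-6))/(1/(14 + 1) + 91) = (409 - 18*(-⅙))/(1/15 + 91) = (409 + 3)/(1/15 + 91) = 412/(1366/15) = 412*(15/1366) = 3090/683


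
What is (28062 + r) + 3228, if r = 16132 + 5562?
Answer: 52984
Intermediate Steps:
r = 21694
(28062 + r) + 3228 = (28062 + 21694) + 3228 = 49756 + 3228 = 52984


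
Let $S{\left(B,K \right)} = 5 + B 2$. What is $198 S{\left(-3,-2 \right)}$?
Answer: $-198$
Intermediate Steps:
$S{\left(B,K \right)} = 5 + 2 B$
$198 S{\left(-3,-2 \right)} = 198 \left(5 + 2 \left(-3\right)\right) = 198 \left(5 - 6\right) = 198 \left(-1\right) = -198$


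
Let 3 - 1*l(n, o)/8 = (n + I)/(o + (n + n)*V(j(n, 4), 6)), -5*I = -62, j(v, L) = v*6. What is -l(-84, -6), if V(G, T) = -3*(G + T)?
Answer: -15058448/627495 ≈ -23.998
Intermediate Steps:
j(v, L) = 6*v
V(G, T) = -3*G - 3*T
I = 62/5 (I = -1/5*(-62) = 62/5 ≈ 12.400)
l(n, o) = 24 - 8*(62/5 + n)/(o + 2*n*(-18 - 18*n)) (l(n, o) = 24 - 8*(n + 62/5)/(o + (n + n)*(-18*n - 3*6)) = 24 - 8*(62/5 + n)/(o + (2*n)*(-18*n - 18)) = 24 - 8*(62/5 + n)/(o + (2*n)*(-18 - 18*n)) = 24 - 8*(62/5 + n)/(o + 2*n*(-18 - 18*n)))
-l(-84, -6) = -8*(62 - 15*(-6) + 5*(-84) + 540*(-84)*(1 - 84))/(5*(-1*(-6) + 36*(-84)*(1 - 84))) = -8*(62 + 90 - 420 + 540*(-84)*(-83))/(5*(6 + 36*(-84)*(-83))) = -8*(62 + 90 - 420 + 3764880)/(5*(6 + 250992)) = -8*3764612/(5*250998) = -1*15058448/627495 = -15058448/627495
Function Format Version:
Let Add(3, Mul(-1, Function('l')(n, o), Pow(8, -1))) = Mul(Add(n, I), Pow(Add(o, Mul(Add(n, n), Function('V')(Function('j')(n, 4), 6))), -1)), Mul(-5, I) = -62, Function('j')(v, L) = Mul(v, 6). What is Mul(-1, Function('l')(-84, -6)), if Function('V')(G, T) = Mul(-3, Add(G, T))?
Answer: Rational(-15058448, 627495) ≈ -23.998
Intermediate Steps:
Function('j')(v, L) = Mul(6, v)
Function('V')(G, T) = Add(Mul(-3, G), Mul(-3, T))
I = Rational(62, 5) (I = Mul(Rational(-1, 5), -62) = Rational(62, 5) ≈ 12.400)
Function('l')(n, o) = Add(24, Mul(-8, Pow(Add(o, Mul(2, n, Add(-18, Mul(-18, n)))), -1), Add(Rational(62, 5), n))) (Function('l')(n, o) = Add(24, Mul(-8, Mul(Add(n, Rational(62, 5)), Pow(Add(o, Mul(Add(n, n), Add(Mul(-3, Mul(6, n)), Mul(-3, 6)))), -1)))) = Add(24, Mul(-8, Mul(Add(Rational(62, 5), n), Pow(Add(o, Mul(Mul(2, n), Add(Mul(-18, n), -18))), -1)))) = Add(24, Mul(-8, Mul(Add(Rational(62, 5), n), Pow(Add(o, Mul(Mul(2, n), Add(-18, Mul(-18, n)))), -1)))) = Add(24, Mul(-8, Mul(Add(Rational(62, 5), n), Pow(Add(o, Mul(2, n, Add(-18, Mul(-18, n)))), -1)))) = Add(24, Mul(-8, Mul(Pow(Add(o, Mul(2, n, Add(-18, Mul(-18, n)))), -1), Add(Rational(62, 5), n)))) = Add(24, Mul(-8, Pow(Add(o, Mul(2, n, Add(-18, Mul(-18, n)))), -1), Add(Rational(62, 5), n))))
Mul(-1, Function('l')(-84, -6)) = Mul(-1, Mul(Rational(8, 5), Pow(Add(Mul(-1, -6), Mul(36, -84, Add(1, -84))), -1), Add(62, Mul(-15, -6), Mul(5, -84), Mul(540, -84, Add(1, -84))))) = Mul(-1, Mul(Rational(8, 5), Pow(Add(6, Mul(36, -84, -83)), -1), Add(62, 90, -420, Mul(540, -84, -83)))) = Mul(-1, Mul(Rational(8, 5), Pow(Add(6, 250992), -1), Add(62, 90, -420, 3764880))) = Mul(-1, Mul(Rational(8, 5), Pow(250998, -1), 3764612)) = Mul(-1, Mul(Rational(8, 5), Rational(1, 250998), 3764612)) = Mul(-1, Rational(15058448, 627495)) = Rational(-15058448, 627495)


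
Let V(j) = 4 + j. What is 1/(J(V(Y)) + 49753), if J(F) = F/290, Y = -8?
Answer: 145/7214183 ≈ 2.0099e-5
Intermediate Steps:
J(F) = F/290 (J(F) = F*(1/290) = F/290)
1/(J(V(Y)) + 49753) = 1/((4 - 8)/290 + 49753) = 1/((1/290)*(-4) + 49753) = 1/(-2/145 + 49753) = 1/(7214183/145) = 145/7214183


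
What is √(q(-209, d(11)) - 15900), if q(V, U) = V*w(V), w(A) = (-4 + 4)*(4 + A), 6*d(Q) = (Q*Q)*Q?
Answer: 10*I*√159 ≈ 126.1*I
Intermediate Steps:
d(Q) = Q³/6 (d(Q) = ((Q*Q)*Q)/6 = (Q²*Q)/6 = Q³/6)
w(A) = 0 (w(A) = 0*(4 + A) = 0)
q(V, U) = 0 (q(V, U) = V*0 = 0)
√(q(-209, d(11)) - 15900) = √(0 - 15900) = √(-15900) = 10*I*√159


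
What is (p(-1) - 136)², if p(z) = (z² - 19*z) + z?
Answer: 13689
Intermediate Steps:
p(z) = z² - 18*z
(p(-1) - 136)² = (-(-18 - 1) - 136)² = (-1*(-19) - 136)² = (19 - 136)² = (-117)² = 13689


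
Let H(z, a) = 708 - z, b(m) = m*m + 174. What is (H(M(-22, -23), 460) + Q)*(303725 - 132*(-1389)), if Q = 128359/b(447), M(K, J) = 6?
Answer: 9777393810575/28569 ≈ 3.4224e+8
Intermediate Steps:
b(m) = 174 + m**2 (b(m) = m**2 + 174 = 174 + m**2)
Q = 18337/28569 (Q = 128359/(174 + 447**2) = 128359/(174 + 199809) = 128359/199983 = 128359*(1/199983) = 18337/28569 ≈ 0.64185)
(H(M(-22, -23), 460) + Q)*(303725 - 132*(-1389)) = ((708 - 1*6) + 18337/28569)*(303725 - 132*(-1389)) = ((708 - 6) + 18337/28569)*(303725 + 183348) = (702 + 18337/28569)*487073 = (20073775/28569)*487073 = 9777393810575/28569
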